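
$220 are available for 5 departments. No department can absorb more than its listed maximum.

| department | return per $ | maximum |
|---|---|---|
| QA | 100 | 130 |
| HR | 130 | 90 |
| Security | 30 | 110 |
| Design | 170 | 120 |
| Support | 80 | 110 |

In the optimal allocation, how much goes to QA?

Highest return per $ first: Design 170 > HR 130 > QA 100 > Support 80 > Security 30.
Design takes 120 to reach its cap of 120 ; 100 left.
Give HR 90 to hit its cap of 90 ; 10 left.
QA has room for 130 but only 10 remain, so it gets 10.

10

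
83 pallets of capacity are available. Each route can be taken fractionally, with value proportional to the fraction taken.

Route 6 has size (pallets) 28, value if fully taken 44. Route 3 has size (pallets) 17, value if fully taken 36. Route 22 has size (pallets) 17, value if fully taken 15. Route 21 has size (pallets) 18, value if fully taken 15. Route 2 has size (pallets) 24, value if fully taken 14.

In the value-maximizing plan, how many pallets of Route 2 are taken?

3

Sort by value density: Route 3 36/17≈2.12, Route 6 44/28≈1.57, Route 22 15/17≈0.882, Route 21 15/18≈0.833, Route 2 14/24≈0.583.
Route 3: take in full, 17 pallets for value 36 → 66 left.
Route 6: take in full, 28 pallets for value 44 → 38 left.
All 17 pallets of Route 22 fit (value 15) → 21 remain.
All 18 pallets of Route 21 fit (value 15) → 3 remain.
Fill the last 3 pallets with part of Route 2: 3/24 of it earns 1.75.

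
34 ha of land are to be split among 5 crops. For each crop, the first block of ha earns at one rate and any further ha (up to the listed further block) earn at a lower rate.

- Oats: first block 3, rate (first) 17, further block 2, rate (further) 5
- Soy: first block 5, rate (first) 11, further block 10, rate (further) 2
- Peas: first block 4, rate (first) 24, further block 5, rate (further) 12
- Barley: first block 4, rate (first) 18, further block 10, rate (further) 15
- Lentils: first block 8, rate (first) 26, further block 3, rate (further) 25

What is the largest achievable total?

Rank every tier by rate: Lentils/first 26 > Lentils/second 25 > Peas/first 24 > Barley/first 18 > Oats/first 17 > Barley/second 15 > Peas/second 12 > Soy/first 11 > Oats/second 5 > Soy/second 2.
Lentils first at 26: fill all 8 ; 26 left.
Lentils second at 25: fill all 3 ; 23 left.
Peas first at 24: fill all 4 ; 19 left.
Barley first at 18: fill all 4 ; 15 left.
Oats first at 17: fill all 3 ; 12 left.
Fill Barley second block (10 at 15) ; 2 left.
Peas second at 12: only 2 left, fill 2.
Total = 26×8 + 25×3 + 24×4 + 18×4 + 17×3 + 15×10 + 12×2 = 676.

676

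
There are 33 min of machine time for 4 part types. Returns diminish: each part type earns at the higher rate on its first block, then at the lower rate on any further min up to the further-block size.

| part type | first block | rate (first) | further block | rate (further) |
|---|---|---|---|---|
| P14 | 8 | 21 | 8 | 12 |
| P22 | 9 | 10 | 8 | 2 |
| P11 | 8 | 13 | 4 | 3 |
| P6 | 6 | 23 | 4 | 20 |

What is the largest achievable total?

574

Order all 8 blocks by rate: P6/T1 23 > P14/T1 21 > P6/T2 20 > P11/T1 13 > P14/T2 12 > P22/T1 10 > P11/T2 3 > P22/T2 2.
P6/T1 (23): +6 → 27 left.
P14 T1 at 21: fill all 8 → 19 left.
P6 T2 at 20: fill all 4 → 15 left.
P11 T1 at 13: fill all 8 → 7 left.
P14/T2: +7 of 8 at 12; pool empty.
Total = 23×6 + 21×8 + 20×4 + 13×8 + 12×7 = 574.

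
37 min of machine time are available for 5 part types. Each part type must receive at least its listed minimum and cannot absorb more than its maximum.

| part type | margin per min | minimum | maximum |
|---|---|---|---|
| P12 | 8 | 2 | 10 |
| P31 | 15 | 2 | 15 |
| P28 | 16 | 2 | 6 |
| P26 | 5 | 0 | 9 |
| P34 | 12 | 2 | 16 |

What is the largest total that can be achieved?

505

Meeting every minimum uses 2+2+2+0+2 = 8 min, leaving 29.
Rank by margin per min: P28 16 > P31 15 > P34 12 > P12 8 > P26 5.
P28: +4 to 6 (cap) → 25 left.
P31: +13 to 15 (cap) → 12 left.
P34 has room for 14 more but only 12 remain, so it gets 14.
Total = 8×2 + 15×15 + 16×6 + 12×14 = 505.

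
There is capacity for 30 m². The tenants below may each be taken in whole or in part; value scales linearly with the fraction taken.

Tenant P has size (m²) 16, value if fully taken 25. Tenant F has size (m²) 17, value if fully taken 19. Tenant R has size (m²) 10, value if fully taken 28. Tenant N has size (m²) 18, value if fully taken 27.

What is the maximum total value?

59

Sort by value density: Tenant R 28/10≈2.8, Tenant P 25/16≈1.56, Tenant N 27/18≈1.5, Tenant F 19/17≈1.12.
Take all of Tenant R (10 m², value 28) — 20 m² left.
Take all of Tenant P (16 m², value 25) — 4 m² left.
4 m² left: a 4/18 share of Tenant N gives 27×4/18 = 6.
Total value = 59.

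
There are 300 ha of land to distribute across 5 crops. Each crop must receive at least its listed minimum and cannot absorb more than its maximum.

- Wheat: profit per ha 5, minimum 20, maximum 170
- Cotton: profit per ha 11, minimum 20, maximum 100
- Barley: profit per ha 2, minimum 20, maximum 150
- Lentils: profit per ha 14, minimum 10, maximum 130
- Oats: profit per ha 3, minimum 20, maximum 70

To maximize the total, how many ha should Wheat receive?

Meeting every minimum uses 20+20+20+10+20 = 90 ha, leaving 210.
Order the crops by profit per ha: Lentils 14 > Cotton 11 > Wheat 5 > Oats 3 > Barley 2.
Lentils takes 120 more to reach its cap of 130 — 90 left.
Give Cotton 80 more to hit its cap of 100 — 10 left.
Only 10 left; Wheat takes them to reach 30.

30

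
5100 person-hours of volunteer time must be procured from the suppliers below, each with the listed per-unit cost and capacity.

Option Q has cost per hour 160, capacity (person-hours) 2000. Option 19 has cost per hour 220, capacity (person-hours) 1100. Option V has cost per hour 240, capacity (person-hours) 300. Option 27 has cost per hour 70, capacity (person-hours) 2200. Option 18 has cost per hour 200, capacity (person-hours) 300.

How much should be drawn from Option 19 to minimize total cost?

600

Use suppliers in increasing cost order.
Take 2200 from Option 27 at 70 — need 2900 more.
Take 2000 from Option Q at 160 — need 900 more.
Take 300 from Option 18 at 200 — need 600 more.
Option 19 (220): take the remaining 600 — done.
Option V: unused.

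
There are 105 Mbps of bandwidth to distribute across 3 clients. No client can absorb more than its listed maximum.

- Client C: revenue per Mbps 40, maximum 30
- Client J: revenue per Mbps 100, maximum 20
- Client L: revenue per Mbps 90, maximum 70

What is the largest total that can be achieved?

Highest revenue per Mbps first: Client J 100 > Client L 90 > Client C 40.
Give Client J 20 to hit its cap of 20 → 85 left.
Client L takes 70 to reach its cap of 70 → 15 left.
Client C: +15 (room for 30) → 15. Pool exhausted.
Total = 40×15 + 100×20 + 90×70 = 8900.

8900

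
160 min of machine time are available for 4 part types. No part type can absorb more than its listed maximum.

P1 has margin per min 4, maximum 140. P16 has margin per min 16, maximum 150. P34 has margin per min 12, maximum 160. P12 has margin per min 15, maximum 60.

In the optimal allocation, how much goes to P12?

Rank by margin per min: P16 16 > P12 15 > P34 12 > P1 4.
P16 takes 150 to reach its cap of 150 → 10 left.
P12: +10 (room for 60) → 10. Pool exhausted.

10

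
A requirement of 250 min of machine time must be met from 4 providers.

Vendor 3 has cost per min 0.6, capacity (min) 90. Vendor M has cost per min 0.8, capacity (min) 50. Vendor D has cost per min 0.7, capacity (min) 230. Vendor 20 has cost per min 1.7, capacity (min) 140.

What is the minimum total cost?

166

Use providers in increasing cost order.
Vendor 3 at 0.6: take all 90 min — 160 still needed.
Take 160 from Vendor D at 0.7 to finish.
Vendor M, Vendor 20: unused.
Cost = 90×0.6 + 160×0.7 = 166.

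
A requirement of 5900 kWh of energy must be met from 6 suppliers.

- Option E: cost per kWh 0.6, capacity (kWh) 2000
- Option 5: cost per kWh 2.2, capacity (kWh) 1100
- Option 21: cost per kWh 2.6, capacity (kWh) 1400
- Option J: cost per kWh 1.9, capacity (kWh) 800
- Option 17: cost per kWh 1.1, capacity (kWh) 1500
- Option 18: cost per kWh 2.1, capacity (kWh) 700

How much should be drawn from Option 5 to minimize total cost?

Cheapest first:
Option E (0.6): use full 2000 ; 3900 kWh to go.
Option 17 (1.1): use full 1500 ; 2400 kWh to go.
Take 800 from Option J at 1.9 ; need 1600 more.
Option 18 at 2.1: take all 700 kWh ; 900 still needed.
Option 5 at 2.2: take 900 of its 1100 ; requirement met.
Option 21: unused.

900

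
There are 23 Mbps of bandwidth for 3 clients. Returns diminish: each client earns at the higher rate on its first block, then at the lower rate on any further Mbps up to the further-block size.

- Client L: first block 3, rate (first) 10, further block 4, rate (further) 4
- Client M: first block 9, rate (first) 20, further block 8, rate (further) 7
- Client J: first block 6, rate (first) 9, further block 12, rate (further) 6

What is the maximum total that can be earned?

Rank every tier by rate: Client M/first 20 > Client L/first 10 > Client J/first 9 > Client M/second 7 > Client J/second 6 > Client L/second 4.
Client M/first (20): +9 ; 14 left.
Client L/first (10): +3 ; 11 left.
Fill Client J first block (6 at 9) ; 5 left.
Client M second at 7: only 5 left, fill 5.
Total = 20×9 + 10×3 + 9×6 + 7×5 = 299.

299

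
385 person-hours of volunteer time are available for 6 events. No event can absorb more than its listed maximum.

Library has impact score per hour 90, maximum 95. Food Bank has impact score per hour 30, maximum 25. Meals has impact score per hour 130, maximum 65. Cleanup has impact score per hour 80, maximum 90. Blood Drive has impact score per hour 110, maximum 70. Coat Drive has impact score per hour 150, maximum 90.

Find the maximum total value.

43400

Highest impact score per hour first: Coat Drive 150 > Meals 130 > Blood Drive 110 > Library 90 > Cleanup 80 > Food Bank 30.
Coat Drive takes 90 to reach its cap of 90 → 295 left.
Meals: +65 to 65 (cap) → 230 left.
Blood Drive takes 70 to reach its cap of 70 → 160 left.
Give Library 95 to hit its cap of 95 → 65 left.
Cleanup: +65 (room for 90) → 65. Pool exhausted.
Total = 90×95 + 130×65 + 80×65 + 110×70 + 150×90 = 43400.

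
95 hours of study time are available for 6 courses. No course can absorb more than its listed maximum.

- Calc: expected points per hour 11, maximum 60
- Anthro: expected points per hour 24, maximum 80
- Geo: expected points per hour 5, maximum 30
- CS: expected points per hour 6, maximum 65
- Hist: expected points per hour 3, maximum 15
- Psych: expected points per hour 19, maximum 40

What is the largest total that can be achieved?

2205

Rank by expected points per hour: Anthro 24 > Psych 19 > Calc 11 > CS 6 > Geo 5 > Hist 3.
Anthro: +80 to 80 (cap) ; 15 left.
Psych has room for 40 but only 15 remain, so it gets 15.
Total = 24×80 + 19×15 = 2205.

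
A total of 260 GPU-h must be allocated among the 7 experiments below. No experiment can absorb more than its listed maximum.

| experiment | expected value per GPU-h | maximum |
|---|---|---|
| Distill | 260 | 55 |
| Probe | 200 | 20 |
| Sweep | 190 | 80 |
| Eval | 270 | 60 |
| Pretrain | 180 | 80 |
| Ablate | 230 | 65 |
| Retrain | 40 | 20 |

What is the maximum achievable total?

60850

Order the experiments by expected value per GPU-h: Eval 270 > Distill 260 > Ablate 230 > Probe 200 > Sweep 190 > Pretrain 180 > Retrain 40.
Eval takes 60 to reach its cap of 60 ; 200 left.
Give Distill 55 to hit its cap of 55 ; 145 left.
Ablate takes 65 to reach its cap of 65 ; 80 left.
Probe takes 20 to reach its cap of 20 ; 60 left.
Only 60 left; Sweep takes them to reach 60.
Total = 260×55 + 200×20 + 190×60 + 270×60 + 230×65 = 60850.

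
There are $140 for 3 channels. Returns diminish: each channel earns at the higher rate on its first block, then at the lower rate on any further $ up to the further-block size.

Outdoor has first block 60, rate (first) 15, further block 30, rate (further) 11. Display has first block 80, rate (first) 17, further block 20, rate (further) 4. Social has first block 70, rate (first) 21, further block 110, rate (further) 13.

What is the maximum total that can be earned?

2660

Treat each block as its own option and order by rate: Social/first 21 > Display/first 17 > Outdoor/first 15 > Social/second 13 > Outdoor/second 11 > Display/second 4.
Social/first (21): +70 → 70 left.
Display first at 17: only 70 left, fill 70.
Total = 21×70 + 17×70 = 2660.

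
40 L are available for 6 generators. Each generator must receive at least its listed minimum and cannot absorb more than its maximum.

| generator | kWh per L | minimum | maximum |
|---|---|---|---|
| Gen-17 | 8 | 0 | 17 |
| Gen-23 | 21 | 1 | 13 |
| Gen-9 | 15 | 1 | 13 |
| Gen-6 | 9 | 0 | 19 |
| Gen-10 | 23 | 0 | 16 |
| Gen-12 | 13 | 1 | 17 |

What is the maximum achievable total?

804

Meeting every minimum uses 0+1+1+0+0+1 = 3 L, leaving 37.
Order the generators by kWh per L: Gen-10 23 > Gen-23 21 > Gen-9 15 > Gen-12 13 > Gen-6 9 > Gen-17 8.
Gen-10: +16 to 16 (cap) ; 21 left.
Give Gen-23 12 more to hit its cap of 13 ; 9 left.
Gen-9: +9 (room for 12) → 10. Pool exhausted.
Total = 21×13 + 15×10 + 23×16 + 13×1 = 804.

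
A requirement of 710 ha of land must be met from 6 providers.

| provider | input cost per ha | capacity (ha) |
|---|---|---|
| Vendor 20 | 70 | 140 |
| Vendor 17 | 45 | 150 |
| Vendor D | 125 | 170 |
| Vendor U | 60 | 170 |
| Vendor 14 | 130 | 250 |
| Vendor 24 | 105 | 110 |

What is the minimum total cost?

Cheapest first:
Take 150 from Vendor 17 at 45 → need 560 more.
Take 170 from Vendor U at 60 → need 390 more.
Take 140 from Vendor 20 at 70 → need 250 more.
Vendor 24 (105): use full 110 → 140 ha to go.
Vendor D at 125: take 140 of its 170 → requirement met.
Vendor 14: unused.
Cost = 150×45 + 170×60 + 140×70 + 110×105 + 140×125 = 55800.

55800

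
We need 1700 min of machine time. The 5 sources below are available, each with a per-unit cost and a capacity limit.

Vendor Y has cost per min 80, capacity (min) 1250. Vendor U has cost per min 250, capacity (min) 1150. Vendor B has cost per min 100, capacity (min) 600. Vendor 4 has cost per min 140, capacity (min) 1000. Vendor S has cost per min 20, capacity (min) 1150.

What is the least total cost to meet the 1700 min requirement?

Fill from the cheapest source first.
Vendor S at 20: take all 1150 min ; 550 still needed.
Vendor Y at 80: take 550 of its 1250 ; requirement met.
Vendor B, Vendor 4, Vendor U: unused.
Cost = 1150×20 + 550×80 = 67000.

67000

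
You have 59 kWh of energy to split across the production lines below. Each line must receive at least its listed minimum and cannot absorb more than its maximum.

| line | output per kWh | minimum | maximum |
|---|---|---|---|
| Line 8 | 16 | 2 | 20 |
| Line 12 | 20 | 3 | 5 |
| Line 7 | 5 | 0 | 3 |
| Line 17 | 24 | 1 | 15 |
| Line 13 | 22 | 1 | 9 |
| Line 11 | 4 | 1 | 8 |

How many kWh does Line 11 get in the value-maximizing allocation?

7

Meeting every minimum uses 2+3+0+1+1+1 = 8 kWh, leaving 51.
Rank by output per kWh: Line 17 24 > Line 13 22 > Line 12 20 > Line 8 16 > Line 7 5 > Line 11 4.
Line 17: +14 to 15 (cap) → 37 left.
Line 13: +8 to 9 (cap) → 29 left.
Give Line 12 2 more to hit its cap of 5 → 27 left.
Line 8: +18 to 20 (cap) → 9 left.
Line 7 takes 3 more to reach its cap of 3 → 6 left.
Only 6 left; Line 11 takes them to reach 7.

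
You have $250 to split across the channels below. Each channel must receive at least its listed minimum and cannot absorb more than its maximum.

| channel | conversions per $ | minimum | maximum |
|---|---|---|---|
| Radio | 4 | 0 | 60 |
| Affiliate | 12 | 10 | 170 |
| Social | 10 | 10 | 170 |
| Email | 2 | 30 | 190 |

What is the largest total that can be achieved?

2600

Meeting every minimum uses 0+10+10+30 = 50 $, leaving 200.
Rank by conversions per $: Affiliate 12 > Social 10 > Radio 4 > Email 2.
Affiliate: +160 to 170 (cap) ; 40 left.
Only 40 left; Social takes them to reach 50.
Total = 12×170 + 10×50 + 2×30 = 2600.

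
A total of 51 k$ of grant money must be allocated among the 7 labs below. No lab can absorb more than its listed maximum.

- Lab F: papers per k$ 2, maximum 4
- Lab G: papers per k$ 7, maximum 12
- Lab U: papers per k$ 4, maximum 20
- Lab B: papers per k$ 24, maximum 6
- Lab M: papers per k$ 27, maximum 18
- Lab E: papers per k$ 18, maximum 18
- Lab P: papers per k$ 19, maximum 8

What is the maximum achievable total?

Highest papers per k$ first: Lab M 27 > Lab B 24 > Lab P 19 > Lab E 18 > Lab G 7 > Lab U 4 > Lab F 2.
Give Lab M 18 to hit its cap of 18 ; 33 left.
Lab B: +6 to 6 (cap) ; 27 left.
Lab P takes 8 to reach its cap of 8 ; 19 left.
Lab E: +18 to 18 (cap) ; 1 left.
Only 1 left; Lab G takes them to reach 1.
Total = 7×1 + 24×6 + 27×18 + 18×18 + 19×8 = 1113.

1113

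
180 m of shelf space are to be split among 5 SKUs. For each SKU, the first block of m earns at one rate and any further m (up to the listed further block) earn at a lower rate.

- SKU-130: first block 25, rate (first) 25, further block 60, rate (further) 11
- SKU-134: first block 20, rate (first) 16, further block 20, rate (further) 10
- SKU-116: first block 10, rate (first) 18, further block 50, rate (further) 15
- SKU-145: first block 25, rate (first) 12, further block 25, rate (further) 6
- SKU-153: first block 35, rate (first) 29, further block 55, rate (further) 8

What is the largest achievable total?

Treat each block as its own option and order by rate: SKU-153/T1 29 > SKU-130/T1 25 > SKU-116/T1 18 > SKU-134/T1 16 > SKU-116/T2 15 > SKU-145/T1 12 > SKU-130/T2 11 > SKU-134/T2 10 > SKU-153/T2 8 > SKU-145/T2 6.
SKU-153 T1 at 29: fill all 35 → 145 left.
SKU-130 T1 at 25: fill all 25 → 120 left.
SKU-116/T1 (18): +10 → 110 left.
Fill SKU-134 T1 block (20 at 16) → 90 left.
SKU-116 T2 at 15: fill all 50 → 40 left.
SKU-145/T1 (12): +25 → 15 left.
SKU-130/T2: +15 of 60 at 11; pool empty.
Total = 29×35 + 25×25 + 18×10 + 16×20 + 15×50 + 12×25 + 11×15 = 3355.

3355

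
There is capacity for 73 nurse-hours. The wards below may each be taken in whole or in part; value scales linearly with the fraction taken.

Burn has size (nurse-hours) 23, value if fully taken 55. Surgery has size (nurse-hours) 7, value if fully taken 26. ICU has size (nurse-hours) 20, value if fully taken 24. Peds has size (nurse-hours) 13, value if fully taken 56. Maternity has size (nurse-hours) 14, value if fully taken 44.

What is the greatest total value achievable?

200.2

Rank by value-to-size ratio: Peds 56/13≈4.31, Surgery 26/7≈3.71, Maternity 44/14≈3.14, Burn 55/23≈2.39, ICU 24/20≈1.2.
All 13 nurse-hours of Peds fit (value 56) — 60 remain.
All 7 nurse-hours of Surgery fit (value 26) — 53 remain.
Take all of Maternity (14 nurse-hours, value 44) — 39 nurse-hours left.
Take all of Burn (23 nurse-hours, value 55) — 16 nurse-hours left.
16 nurse-hours left: a 16/20 share of ICU gives 24×16/20 = 19.2.
Total value = 200.2.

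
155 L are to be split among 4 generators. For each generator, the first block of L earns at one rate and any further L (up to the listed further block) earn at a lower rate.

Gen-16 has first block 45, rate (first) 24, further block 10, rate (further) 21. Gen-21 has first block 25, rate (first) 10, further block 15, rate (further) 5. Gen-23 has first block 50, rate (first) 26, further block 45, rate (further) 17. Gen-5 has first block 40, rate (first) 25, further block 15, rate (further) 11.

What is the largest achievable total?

3760

Rank every tier by rate: Gen-23/first 26 > Gen-5/first 25 > Gen-16/first 24 > Gen-16/second 21 > Gen-23/second 17 > Gen-5/second 11 > Gen-21/first 10 > Gen-21/second 5.
Gen-23/first (26): +50 ; 105 left.
Fill Gen-5 first block (40 at 25) ; 65 left.
Fill Gen-16 first block (45 at 24) ; 20 left.
Gen-16 second at 21: fill all 10 ; 10 left.
Gen-23 second at 17: only 10 left, fill 10.
Total = 26×50 + 25×40 + 24×45 + 21×10 + 17×10 = 3760.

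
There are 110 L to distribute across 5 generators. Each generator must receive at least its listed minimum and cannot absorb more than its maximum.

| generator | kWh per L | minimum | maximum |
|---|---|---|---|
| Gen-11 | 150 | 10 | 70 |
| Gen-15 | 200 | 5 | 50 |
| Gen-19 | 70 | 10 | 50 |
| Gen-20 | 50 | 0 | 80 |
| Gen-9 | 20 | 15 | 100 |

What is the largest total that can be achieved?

Meeting every minimum uses 10+5+10+0+15 = 40 L, leaving 70.
Highest kWh per L first: Gen-15 200 > Gen-11 150 > Gen-19 70 > Gen-20 50 > Gen-9 20.
Gen-15 takes 45 more to reach its cap of 50 → 25 left.
Gen-11: +25 (room for 60) → 35. Pool exhausted.
Total = 150×35 + 200×50 + 70×10 + 20×15 = 16250.

16250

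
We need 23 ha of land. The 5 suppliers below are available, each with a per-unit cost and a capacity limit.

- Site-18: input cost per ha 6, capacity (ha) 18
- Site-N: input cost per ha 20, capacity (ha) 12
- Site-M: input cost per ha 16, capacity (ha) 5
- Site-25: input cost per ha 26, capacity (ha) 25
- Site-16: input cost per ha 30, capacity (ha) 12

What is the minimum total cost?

Fill from the cheapest supplier first.
Site-18 (6): use full 18 ; 5 ha to go.
Take 5 from Site-M at 16 ; need 0 more.
Site-N, Site-25, Site-16: unused.
Cost = 18×6 + 5×16 = 188.

188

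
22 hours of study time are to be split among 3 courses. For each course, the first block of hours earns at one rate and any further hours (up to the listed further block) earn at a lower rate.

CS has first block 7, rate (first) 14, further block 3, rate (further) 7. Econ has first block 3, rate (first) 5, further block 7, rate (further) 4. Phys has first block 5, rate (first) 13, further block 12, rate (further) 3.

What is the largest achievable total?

Order all 6 blocks by rate: CS/T1 14 > Phys/T1 13 > CS/T2 7 > Econ/T1 5 > Econ/T2 4 > Phys/T2 3.
Fill CS T1 block (7 at 14) — 15 left.
Phys T1 at 13: fill all 5 — 10 left.
CS T2 at 7: fill all 3 — 7 left.
Econ T1 at 5: fill all 3 — 4 left.
4 remain; put them into Econ T2 at 4.
Total = 14×7 + 13×5 + 7×3 + 5×3 + 4×4 = 215.

215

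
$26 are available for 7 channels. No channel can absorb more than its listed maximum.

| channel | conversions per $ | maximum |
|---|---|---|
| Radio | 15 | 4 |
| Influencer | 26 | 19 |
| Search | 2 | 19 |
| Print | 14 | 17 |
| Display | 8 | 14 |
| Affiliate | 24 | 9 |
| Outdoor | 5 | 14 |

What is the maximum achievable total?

662

Rank by conversions per $: Influencer 26 > Affiliate 24 > Radio 15 > Print 14 > Display 8 > Outdoor 5 > Search 2.
Influencer takes 19 to reach its cap of 19 ; 7 left.
Only 7 left; Affiliate takes them to reach 7.
Total = 26×19 + 24×7 = 662.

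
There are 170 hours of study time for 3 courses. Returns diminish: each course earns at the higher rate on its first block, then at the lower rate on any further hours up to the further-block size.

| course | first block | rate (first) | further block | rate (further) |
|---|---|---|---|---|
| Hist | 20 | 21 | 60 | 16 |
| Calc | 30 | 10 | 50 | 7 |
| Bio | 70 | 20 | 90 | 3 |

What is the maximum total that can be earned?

Rank every tier by rate: Hist/first 21 > Bio/first 20 > Hist/second 16 > Calc/first 10 > Calc/second 7 > Bio/second 3.
Hist/first (21): +20 ; 150 left.
Fill Bio first block (70 at 20) ; 80 left.
Fill Hist second block (60 at 16) ; 20 left.
20 remain; put them into Calc first at 10.
Total = 21×20 + 20×70 + 16×60 + 10×20 = 2980.

2980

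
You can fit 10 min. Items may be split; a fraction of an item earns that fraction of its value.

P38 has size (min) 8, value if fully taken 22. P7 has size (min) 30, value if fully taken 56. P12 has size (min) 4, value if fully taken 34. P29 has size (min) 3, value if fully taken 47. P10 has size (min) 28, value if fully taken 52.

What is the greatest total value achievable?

Best value per unit of size first: P29 47/3≈15.7, P12 34/4≈8.5, P38 22/8≈2.75, P7 56/30≈1.87, P10 52/28≈1.86.
All 3 min of P29 fit (value 47) ; 7 remain.
All 4 min of P12 fit (value 34) ; 3 remain.
Fill the last 3 min with part of P38: 3/8 of it earns 8.25.
Total value = 89.25.

89.25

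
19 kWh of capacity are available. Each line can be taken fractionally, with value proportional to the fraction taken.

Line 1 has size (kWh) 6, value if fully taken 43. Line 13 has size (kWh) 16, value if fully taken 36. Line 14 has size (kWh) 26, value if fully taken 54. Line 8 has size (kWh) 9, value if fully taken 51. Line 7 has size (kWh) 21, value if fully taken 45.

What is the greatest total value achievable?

103

Best value per unit of size first: Line 1 43/6≈7.17, Line 8 51/9≈5.67, Line 13 36/16≈2.25, Line 7 45/21≈2.14, Line 14 54/26≈2.08.
Line 1: take in full, 6 kWh for value 43 → 13 left.
Take all of Line 8 (9 kWh, value 51) → 4 kWh left.
4 kWh left: a 4/16 share of Line 13 gives 36×4/16 = 9.
Total value = 103.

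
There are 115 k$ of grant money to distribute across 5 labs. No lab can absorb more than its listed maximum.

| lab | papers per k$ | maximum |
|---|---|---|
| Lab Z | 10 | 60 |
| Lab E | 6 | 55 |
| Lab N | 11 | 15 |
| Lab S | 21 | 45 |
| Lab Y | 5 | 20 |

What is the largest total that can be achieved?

1660

Order the labs by papers per k$: Lab S 21 > Lab N 11 > Lab Z 10 > Lab E 6 > Lab Y 5.
Lab S takes 45 to reach its cap of 45 ; 70 left.
Lab N: +15 to 15 (cap) ; 55 left.
Lab Z has room for 60 but only 55 remain, so it gets 55.
Total = 10×55 + 11×15 + 21×45 = 1660.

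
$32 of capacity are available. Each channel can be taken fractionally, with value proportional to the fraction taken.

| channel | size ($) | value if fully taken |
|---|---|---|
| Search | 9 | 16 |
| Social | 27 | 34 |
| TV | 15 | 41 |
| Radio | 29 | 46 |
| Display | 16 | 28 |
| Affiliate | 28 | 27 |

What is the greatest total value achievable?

71

Best value per unit of size first: TV 41/15≈2.73, Search 16/9≈1.78, Display 28/16≈1.75, Radio 46/29≈1.59, Social 34/27≈1.26, Affiliate 27/28≈0.964.
TV: take in full, 15 $ for value 41 — 17 left.
All 9 $ of Search fit (value 16) — 8 remain.
Fill the last 8 $ with part of Display: 8/16 of it earns 14.
Total value = 71.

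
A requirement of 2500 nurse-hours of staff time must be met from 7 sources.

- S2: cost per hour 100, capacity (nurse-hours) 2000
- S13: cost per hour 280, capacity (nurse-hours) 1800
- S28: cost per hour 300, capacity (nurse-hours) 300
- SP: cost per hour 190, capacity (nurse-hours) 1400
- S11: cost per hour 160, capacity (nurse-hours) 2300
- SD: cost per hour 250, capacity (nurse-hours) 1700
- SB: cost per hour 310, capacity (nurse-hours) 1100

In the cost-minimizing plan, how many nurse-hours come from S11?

500

Use sources in increasing cost order.
S2 at 100: take all 2000 nurse-hours ; 500 still needed.
Take 500 from S11 at 160 to finish.
SP, SD, S13, S28, SB: unused.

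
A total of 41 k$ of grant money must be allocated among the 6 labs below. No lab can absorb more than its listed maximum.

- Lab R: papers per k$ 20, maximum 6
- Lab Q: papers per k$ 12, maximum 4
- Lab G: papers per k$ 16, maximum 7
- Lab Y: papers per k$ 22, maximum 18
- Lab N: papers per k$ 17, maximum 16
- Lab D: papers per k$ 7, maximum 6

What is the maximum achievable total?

Order the labs by papers per k$: Lab Y 22 > Lab R 20 > Lab N 17 > Lab G 16 > Lab Q 12 > Lab D 7.
Lab Y: +18 to 18 (cap) → 23 left.
Give Lab R 6 to hit its cap of 6 → 17 left.
Lab N takes 16 to reach its cap of 16 → 1 left.
Lab G: +1 (room for 7) → 1. Pool exhausted.
Total = 20×6 + 16×1 + 22×18 + 17×16 = 804.

804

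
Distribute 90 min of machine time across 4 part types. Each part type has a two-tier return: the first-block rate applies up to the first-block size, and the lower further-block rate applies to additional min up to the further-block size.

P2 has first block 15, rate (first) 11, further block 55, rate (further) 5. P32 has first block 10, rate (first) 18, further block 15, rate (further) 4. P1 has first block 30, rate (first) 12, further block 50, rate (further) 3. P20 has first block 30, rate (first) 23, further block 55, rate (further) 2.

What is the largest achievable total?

Treat each block as its own option and order by rate: P20/first 23 > P32/first 18 > P1/first 12 > P2/first 11 > P2/second 5 > P32/second 4 > P1/second 3 > P20/second 2.
P20/first (23): +30 → 60 left.
Fill P32 first block (10 at 18) → 50 left.
P1/first (12): +30 → 20 left.
P2 first at 11: fill all 15 → 5 left.
5 remain; put them into P2 second at 5.
Total = 23×30 + 18×10 + 12×30 + 11×15 + 5×5 = 1420.

1420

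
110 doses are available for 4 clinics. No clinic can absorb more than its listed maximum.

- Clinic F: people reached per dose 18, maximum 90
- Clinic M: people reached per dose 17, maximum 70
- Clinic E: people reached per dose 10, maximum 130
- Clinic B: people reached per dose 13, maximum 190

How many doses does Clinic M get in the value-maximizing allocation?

20

Highest people reached per dose first: Clinic F 18 > Clinic M 17 > Clinic B 13 > Clinic E 10.
Clinic F: +90 to 90 (cap) ; 20 left.
Clinic M has room for 70 but only 20 remain, so it gets 20.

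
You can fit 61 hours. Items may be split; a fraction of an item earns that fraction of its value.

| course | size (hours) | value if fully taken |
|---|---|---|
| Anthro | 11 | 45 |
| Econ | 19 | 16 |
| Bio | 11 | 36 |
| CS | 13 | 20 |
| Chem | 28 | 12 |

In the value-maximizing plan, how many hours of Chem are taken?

Rank by value-to-size ratio: Anthro 45/11≈4.09, Bio 36/11≈3.27, CS 20/13≈1.54, Econ 16/19≈0.842, Chem 12/28≈0.429.
Anthro: take in full, 11 hours for value 45 → 50 left.
Bio: take in full, 11 hours for value 36 → 39 left.
CS: take in full, 13 hours for value 20 → 26 left.
Econ: take in full, 19 hours for value 16 → 7 left.
Only 7 hours remain; take 7/28 of Chem for value 12×7/28 = 3.

7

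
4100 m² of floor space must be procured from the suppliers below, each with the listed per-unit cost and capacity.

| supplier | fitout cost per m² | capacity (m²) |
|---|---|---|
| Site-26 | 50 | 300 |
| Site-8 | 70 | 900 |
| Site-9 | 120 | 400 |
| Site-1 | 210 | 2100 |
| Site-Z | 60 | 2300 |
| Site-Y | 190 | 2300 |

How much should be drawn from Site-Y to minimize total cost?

200

Use suppliers in increasing cost order.
Site-26 at 50: take all 300 m² → 3800 still needed.
Site-Z at 60: take all 2300 m² → 1500 still needed.
Site-8 (70): use full 900 → 600 m² to go.
Take 400 from Site-9 at 120 → need 200 more.
Take 200 from Site-Y at 190 to finish.
Site-1: unused.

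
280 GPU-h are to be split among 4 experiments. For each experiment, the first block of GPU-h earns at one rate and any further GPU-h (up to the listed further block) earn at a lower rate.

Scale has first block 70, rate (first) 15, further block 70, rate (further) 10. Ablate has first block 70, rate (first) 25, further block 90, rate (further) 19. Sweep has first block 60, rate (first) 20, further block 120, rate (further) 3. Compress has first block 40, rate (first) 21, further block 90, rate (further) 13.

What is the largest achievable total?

5800

Rank every tier by rate: Ablate/T1 25 > Compress/T1 21 > Sweep/T1 20 > Ablate/T2 19 > Scale/T1 15 > Compress/T2 13 > Scale/T2 10 > Sweep/T2 3.
Ablate/T1 (25): +70 — 210 left.
Fill Compress T1 block (40 at 21) — 170 left.
Sweep T1 at 20: fill all 60 — 110 left.
Ablate/T2 (19): +90 — 20 left.
Scale T1 at 15: only 20 left, fill 20.
Total = 25×70 + 21×40 + 20×60 + 19×90 + 15×20 = 5800.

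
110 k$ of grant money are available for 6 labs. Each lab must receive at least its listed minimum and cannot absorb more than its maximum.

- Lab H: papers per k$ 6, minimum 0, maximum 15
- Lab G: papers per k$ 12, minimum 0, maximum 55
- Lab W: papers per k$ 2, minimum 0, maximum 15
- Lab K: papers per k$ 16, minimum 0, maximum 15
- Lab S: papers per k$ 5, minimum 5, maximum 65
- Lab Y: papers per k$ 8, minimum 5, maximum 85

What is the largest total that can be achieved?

1205

Meeting every minimum uses 0+0+0+0+5+5 = 10 k$, leaving 100.
Rank by papers per k$: Lab K 16 > Lab G 12 > Lab Y 8 > Lab H 6 > Lab S 5 > Lab W 2.
Lab K: +15 to 15 (cap) ; 85 left.
Give Lab G 55 more to hit its cap of 55 ; 30 left.
Only 30 left; Lab Y takes them to reach 35.
Total = 12×55 + 16×15 + 5×5 + 8×35 = 1205.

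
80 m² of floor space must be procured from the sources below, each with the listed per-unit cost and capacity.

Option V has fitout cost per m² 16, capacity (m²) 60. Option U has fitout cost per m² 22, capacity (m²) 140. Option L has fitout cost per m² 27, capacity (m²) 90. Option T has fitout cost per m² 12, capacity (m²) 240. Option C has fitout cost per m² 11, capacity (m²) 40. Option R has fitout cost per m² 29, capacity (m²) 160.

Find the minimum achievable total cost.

Cheapest first:
Option C (11): use full 40 — 40 m² to go.
Option T at 12: take 40 of its 240 — requirement met.
Option V, Option U, Option L, Option R: unused.
Cost = 40×11 + 40×12 = 920.

920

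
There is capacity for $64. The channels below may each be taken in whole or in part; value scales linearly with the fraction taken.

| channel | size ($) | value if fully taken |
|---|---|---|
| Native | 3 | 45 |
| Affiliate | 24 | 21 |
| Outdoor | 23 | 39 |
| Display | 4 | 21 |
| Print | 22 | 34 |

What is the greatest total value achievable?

149.5

Best value per unit of size first: Native 45/3≈15, Display 21/4≈5.25, Outdoor 39/23≈1.7, Print 34/22≈1.55, Affiliate 21/24≈0.875.
Take all of Native (3 $, value 45) ; 61 $ left.
Take all of Display (4 $, value 21) ; 57 $ left.
Outdoor: take in full, 23 $ for value 39 ; 34 left.
All 22 $ of Print fit (value 34) ; 12 remain.
12 $ left: a 12/24 share of Affiliate gives 21×12/24 = 10.5.
Total value = 149.5.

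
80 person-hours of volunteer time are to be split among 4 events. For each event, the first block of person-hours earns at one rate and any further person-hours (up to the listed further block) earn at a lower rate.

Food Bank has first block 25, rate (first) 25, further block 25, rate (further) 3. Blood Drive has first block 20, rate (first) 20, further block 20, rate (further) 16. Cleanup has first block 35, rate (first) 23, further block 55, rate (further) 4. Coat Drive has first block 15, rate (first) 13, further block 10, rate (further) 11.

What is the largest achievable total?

1830

Order all 8 blocks by rate: Food Bank/first 25 > Cleanup/first 23 > Blood Drive/first 20 > Blood Drive/second 16 > Coat Drive/first 13 > Coat Drive/second 11 > Cleanup/second 4 > Food Bank/second 3.
Food Bank first at 25: fill all 25 — 55 left.
Cleanup first at 23: fill all 35 — 20 left.
Blood Drive first at 20: fill all 20 — 0 left.
Total = 25×25 + 23×35 + 20×20 = 1830.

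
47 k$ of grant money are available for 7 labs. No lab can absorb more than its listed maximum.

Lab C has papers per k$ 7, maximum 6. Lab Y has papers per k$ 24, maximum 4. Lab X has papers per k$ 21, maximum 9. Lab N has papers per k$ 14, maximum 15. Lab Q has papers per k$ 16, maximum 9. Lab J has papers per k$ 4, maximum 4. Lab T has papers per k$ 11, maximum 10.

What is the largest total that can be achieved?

Rank by papers per k$: Lab Y 24 > Lab X 21 > Lab Q 16 > Lab N 14 > Lab T 11 > Lab C 7 > Lab J 4.
Give Lab Y 4 to hit its cap of 4 → 43 left.
Lab X: +9 to 9 (cap) → 34 left.
Give Lab Q 9 to hit its cap of 9 → 25 left.
Give Lab N 15 to hit its cap of 15 → 10 left.
Lab T: +10 to 10 (cap) → 0 left.
Total = 24×4 + 21×9 + 14×15 + 16×9 + 11×10 = 749.

749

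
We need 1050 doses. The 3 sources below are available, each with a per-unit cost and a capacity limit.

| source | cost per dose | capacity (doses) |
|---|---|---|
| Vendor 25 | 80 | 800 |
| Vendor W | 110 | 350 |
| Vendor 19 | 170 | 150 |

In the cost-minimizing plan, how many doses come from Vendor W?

Use sources in increasing cost order.
Vendor 25 (80): use full 800 ; 250 doses to go.
Take 250 from Vendor W at 110 to finish.
Vendor 19: unused.

250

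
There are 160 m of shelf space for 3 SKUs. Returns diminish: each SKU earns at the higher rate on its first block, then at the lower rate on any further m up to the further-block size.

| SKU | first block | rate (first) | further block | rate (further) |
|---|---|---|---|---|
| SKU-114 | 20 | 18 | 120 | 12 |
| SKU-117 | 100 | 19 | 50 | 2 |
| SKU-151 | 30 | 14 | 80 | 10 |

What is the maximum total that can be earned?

Order all 6 blocks by rate: SKU-117/T1 19 > SKU-114/T1 18 > SKU-151/T1 14 > SKU-114/T2 12 > SKU-151/T2 10 > SKU-117/T2 2.
SKU-117 T1 at 19: fill all 100 → 60 left.
Fill SKU-114 T1 block (20 at 18) → 40 left.
SKU-151/T1 (14): +30 → 10 left.
10 remain; put them into SKU-114 T2 at 12.
Total = 19×100 + 18×20 + 14×30 + 12×10 = 2800.

2800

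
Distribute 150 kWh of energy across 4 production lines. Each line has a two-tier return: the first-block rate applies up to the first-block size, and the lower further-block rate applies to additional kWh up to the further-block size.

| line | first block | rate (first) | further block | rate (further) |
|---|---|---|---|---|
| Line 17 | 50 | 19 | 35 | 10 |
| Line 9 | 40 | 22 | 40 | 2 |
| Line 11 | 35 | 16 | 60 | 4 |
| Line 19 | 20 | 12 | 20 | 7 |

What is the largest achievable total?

Rank every tier by rate: Line 9/tier1 22 > Line 17/tier1 19 > Line 11/tier1 16 > Line 19/tier1 12 > Line 17/tier2 10 > Line 19/tier2 7 > Line 11/tier2 4 > Line 9/tier2 2.
Fill Line 9 tier1 block (40 at 22) → 110 left.
Fill Line 17 tier1 block (50 at 19) → 60 left.
Fill Line 11 tier1 block (35 at 16) → 25 left.
Line 19/tier1 (12): +20 → 5 left.
Line 17 tier2 at 10: only 5 left, fill 5.
Total = 22×40 + 19×50 + 16×35 + 12×20 + 10×5 = 2680.

2680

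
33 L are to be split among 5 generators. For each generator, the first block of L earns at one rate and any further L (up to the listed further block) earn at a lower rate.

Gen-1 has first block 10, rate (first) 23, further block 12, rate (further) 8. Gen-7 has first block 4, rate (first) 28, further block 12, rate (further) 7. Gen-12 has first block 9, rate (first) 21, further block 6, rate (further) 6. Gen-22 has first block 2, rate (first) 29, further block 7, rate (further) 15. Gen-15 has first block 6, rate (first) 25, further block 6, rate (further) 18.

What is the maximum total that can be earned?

775

Treat each block as its own option and order by rate: Gen-22/first 29 > Gen-7/first 28 > Gen-15/first 25 > Gen-1/first 23 > Gen-12/first 21 > Gen-15/second 18 > Gen-22/second 15 > Gen-1/second 8 > Gen-7/second 7 > Gen-12/second 6.
Gen-22/first (29): +2 — 31 left.
Fill Gen-7 first block (4 at 28) — 27 left.
Gen-15/first (25): +6 — 21 left.
Gen-1/first (23): +10 — 11 left.
Gen-12/first (21): +9 — 2 left.
Gen-15/second: +2 of 6 at 18; pool empty.
Total = 29×2 + 28×4 + 25×6 + 23×10 + 21×9 + 18×2 = 775.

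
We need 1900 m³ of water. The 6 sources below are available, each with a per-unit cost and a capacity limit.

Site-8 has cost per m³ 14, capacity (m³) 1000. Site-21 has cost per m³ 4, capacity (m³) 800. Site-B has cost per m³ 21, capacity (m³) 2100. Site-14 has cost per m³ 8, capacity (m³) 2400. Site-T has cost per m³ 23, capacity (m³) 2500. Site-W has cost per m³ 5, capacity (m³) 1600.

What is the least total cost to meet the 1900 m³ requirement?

8700

Fill from the cheapest source first.
Take 800 from Site-21 at 4 — need 1100 more.
Site-W at 5: take 1100 of its 1600 — requirement met.
Site-14, Site-8, Site-B, Site-T: unused.
Cost = 800×4 + 1100×5 = 8700.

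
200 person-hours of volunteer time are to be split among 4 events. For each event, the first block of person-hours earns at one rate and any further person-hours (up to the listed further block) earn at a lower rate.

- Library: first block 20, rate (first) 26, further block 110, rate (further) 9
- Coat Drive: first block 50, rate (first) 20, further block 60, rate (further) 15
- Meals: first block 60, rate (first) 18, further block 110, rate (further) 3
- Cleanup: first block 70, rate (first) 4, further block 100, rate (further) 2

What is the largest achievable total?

Rank every tier by rate: Library/first 26 > Coat Drive/first 20 > Meals/first 18 > Coat Drive/second 15 > Library/second 9 > Cleanup/first 4 > Meals/second 3 > Cleanup/second 2.
Fill Library first block (20 at 26) — 180 left.
Coat Drive first at 20: fill all 50 — 130 left.
Meals/first (18): +60 — 70 left.
Coat Drive second at 15: fill all 60 — 10 left.
10 remain; put them into Library second at 9.
Total = 26×20 + 20×50 + 18×60 + 15×60 + 9×10 = 3590.

3590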